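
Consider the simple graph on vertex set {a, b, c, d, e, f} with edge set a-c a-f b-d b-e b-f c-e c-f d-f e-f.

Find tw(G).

A width-2 tree decomposition is:
Bags: B1 = {a, c, f}  B2 = {c, e, f}  B3 = {b, e, f}  B4 = {b, d, f}
Tree: B1–B2, B2–B3, B3–B4
The largest bag has 3 vertices, giving width 2; this decomposition certifies tw(G) ≤ 2. Conversely, {c, e, f} is a clique of size 3, and the vertices of any clique must share a bag in every tree decomposition; so some bag has ≥ 3 vertices and tw(G) ≥ 2. Therefore the treewidth is 2.

2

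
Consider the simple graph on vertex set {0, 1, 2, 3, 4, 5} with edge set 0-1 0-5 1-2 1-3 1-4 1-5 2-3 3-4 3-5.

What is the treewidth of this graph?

A width-2 tree decomposition is:
Bags: B1 = {1, 3, 5}  B2 = {0, 1, 5}  B3 = {1, 2, 3}  B4 = {1, 3, 4}
Tree: B1–B2, B1–B3, B3–B4
Each bag holds 3 vertices, so the decomposition has width 2, which upper-bounds the treewidth. Conversely, {0, 1, 5} is a clique of size 3, and the vertices of any clique must share a bag in every tree decomposition; so some bag has ≥ 3 vertices and tw(G) ≥ 2. The upper and lower bounds meet at 2, so that is the treewidth.

2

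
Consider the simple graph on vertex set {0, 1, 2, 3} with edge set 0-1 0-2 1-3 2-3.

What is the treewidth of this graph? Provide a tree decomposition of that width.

Treewidth 2.
Bags: B1 = {1, 2, 3}  B2 = {0, 1, 2}
Tree: B1–B2

Each bag holds 3 vertices, so the decomposition has width 2, which upper-bounds the treewidth. The edges 1–3–2–0–1 form a cycle, so G is not a tree and its treewidth is at least 2. Hence tw(G) = 2 exactly.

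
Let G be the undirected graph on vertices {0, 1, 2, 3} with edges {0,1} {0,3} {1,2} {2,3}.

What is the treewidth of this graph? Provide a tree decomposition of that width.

Treewidth 2.
Bags: B1 = {0, 2, 3}  B2 = {0, 1, 2}
Tree: B1–B2

Every bag has size at most 3, so the width is 3 − 1 = 2 and tw(G) ≤ 2. The edges 0–3–2–1–0 form a cycle, so G is not a tree and its treewidth is at least 2. Hence tw(G) = 2 exactly.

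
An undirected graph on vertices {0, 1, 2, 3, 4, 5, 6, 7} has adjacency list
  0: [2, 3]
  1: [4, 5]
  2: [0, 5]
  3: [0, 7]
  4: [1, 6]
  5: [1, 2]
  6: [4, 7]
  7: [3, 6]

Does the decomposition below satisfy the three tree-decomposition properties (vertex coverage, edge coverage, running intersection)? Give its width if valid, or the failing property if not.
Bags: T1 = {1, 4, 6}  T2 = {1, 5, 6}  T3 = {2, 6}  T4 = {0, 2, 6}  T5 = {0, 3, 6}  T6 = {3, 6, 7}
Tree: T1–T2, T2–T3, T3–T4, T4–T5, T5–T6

A tree decomposition must satisfy three properties: every vertex lies in some bag; for every edge, both endpoints lie together in some bag; and for every vertex, the bags containing it form a connected subtree. Here edge (5,2) lies in no bag, so the decomposition is invalid.

No — edge (5,2) lies in no bag.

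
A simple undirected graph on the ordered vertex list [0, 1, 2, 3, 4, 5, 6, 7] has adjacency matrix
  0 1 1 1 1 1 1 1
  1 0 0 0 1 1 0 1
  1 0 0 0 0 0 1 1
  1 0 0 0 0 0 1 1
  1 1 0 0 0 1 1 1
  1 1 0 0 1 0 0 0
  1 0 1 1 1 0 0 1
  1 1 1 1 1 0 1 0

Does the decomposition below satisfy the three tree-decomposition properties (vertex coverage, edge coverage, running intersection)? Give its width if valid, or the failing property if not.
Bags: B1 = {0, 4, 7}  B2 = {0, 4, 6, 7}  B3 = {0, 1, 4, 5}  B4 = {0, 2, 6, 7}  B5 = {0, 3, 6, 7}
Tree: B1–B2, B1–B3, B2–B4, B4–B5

A tree decomposition must satisfy three properties: every vertex lies in some bag; for every edge, both endpoints lie together in some bag; and for every vertex, the bags containing it form a connected subtree. Here edge (1,7) lies in no bag, so the decomposition is invalid.

No — edge (1,7) lies in no bag.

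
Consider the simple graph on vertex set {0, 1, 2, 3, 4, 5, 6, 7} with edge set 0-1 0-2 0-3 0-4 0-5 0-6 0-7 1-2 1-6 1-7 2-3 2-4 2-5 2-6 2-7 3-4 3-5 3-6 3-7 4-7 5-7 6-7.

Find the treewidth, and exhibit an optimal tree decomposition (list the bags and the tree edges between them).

Treewidth 4.
One such decomposition:
Bags: B1 = {0, 2, 3, 4, 7}  B2 = {0, 2, 3, 5, 7}  B3 = {0, 2, 3, 6, 7}  B4 = {0, 1, 2, 6, 7}
Tree: B1–B2, B2–B3, B3–B4

Each bag holds 5 vertices, so the decomposition has width 4, which upper-bounds the treewidth. Conversely, {0, 1, 2, 6, 7} is a clique of size 5, and the vertices of any clique must share a bag in every tree decomposition; so some bag has ≥ 5 vertices and tw(G) ≥ 4. Hence tw(G) = 4 exactly.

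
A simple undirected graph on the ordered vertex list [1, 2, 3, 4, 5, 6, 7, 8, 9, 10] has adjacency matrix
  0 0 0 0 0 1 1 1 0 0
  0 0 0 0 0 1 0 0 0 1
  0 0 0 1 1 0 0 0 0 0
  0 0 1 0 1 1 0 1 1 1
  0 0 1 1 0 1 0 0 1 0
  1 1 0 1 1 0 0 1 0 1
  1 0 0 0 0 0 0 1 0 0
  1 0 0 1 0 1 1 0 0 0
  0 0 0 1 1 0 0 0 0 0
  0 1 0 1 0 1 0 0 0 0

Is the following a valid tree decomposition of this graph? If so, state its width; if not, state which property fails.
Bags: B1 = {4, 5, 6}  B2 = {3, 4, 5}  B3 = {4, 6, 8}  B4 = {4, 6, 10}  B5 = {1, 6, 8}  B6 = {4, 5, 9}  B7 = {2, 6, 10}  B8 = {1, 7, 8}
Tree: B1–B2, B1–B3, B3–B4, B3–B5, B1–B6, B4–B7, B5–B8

Vertex coverage: the bags together contain {1, 2, 3, 4, 5, 6, 7, 8, 9, 10}, the full vertex set. Edge coverage: each edge of G has both endpoints in at least one bag. Running intersection: for every vertex, the bags containing it form a connected subtree. All three properties hold, so this is a valid tree decomposition of width max|bag| − 1 = 2, and hence tw(G) ≤ 2.

Yes; width 2.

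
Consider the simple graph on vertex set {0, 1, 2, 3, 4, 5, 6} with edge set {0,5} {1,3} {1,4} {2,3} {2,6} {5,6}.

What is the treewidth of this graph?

1

A width-1 tree decomposition is:
Bags: B1 = {1, 4}  B2 = {1, 3}  B3 = {2, 3}  B4 = {2, 6}  B5 = {5, 6}  B6 = {0, 5}
Tree: B1–B2, B2–B3, B3–B4, B4–B5, B5–B6
The largest bag has 2 vertices, giving width 1; this decomposition certifies tw(G) ≤ 1. Since G has at least one edge (e.g. 4–1), it is not an edgeless graph, so tw(G) ≥ 1. Therefore the treewidth is 1.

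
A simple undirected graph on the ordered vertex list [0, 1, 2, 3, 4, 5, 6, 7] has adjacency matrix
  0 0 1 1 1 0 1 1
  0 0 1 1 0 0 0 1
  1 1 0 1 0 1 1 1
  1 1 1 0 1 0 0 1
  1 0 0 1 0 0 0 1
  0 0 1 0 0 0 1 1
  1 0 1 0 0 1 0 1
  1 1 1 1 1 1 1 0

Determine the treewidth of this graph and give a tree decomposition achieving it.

Each bag holds 4 vertices, so the decomposition has width 3, which upper-bounds the treewidth. For the lower bound, the 4 vertices {0, 2, 3, 7} are pairwise adjacent, and any tree decomposition puts a clique entirely inside one bag — forcing width ≥ 3. Hence tw(G) = 3 exactly.

Treewidth 3.
One optimal decomposition is:
Bags: B1 = {0, 2, 3, 7}  B2 = {0, 2, 6, 7}  B3 = {0, 3, 4, 7}  B4 = {1, 2, 3, 7}  B5 = {2, 5, 6, 7}
Tree: B1–B2, B1–B3, B1–B4, B2–B5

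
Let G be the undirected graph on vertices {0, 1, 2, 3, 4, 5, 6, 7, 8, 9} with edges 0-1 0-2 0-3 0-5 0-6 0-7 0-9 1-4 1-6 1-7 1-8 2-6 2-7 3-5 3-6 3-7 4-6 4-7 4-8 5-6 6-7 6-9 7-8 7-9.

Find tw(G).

3

A width-3 tree decomposition is:
Bags: B1 = {0, 1, 6, 7}  B2 = {0, 3, 6, 7}  B3 = {1, 4, 6, 7}  B4 = {0, 6, 7, 9}  B5 = {1, 4, 7, 8}  B6 = {0, 3, 5, 6}  B7 = {0, 2, 6, 7}
Tree: B1–B2, B1–B3, B1–B4, B3–B5, B2–B6, B4–B7
Each bag holds 4 vertices, so the decomposition has width 3, which upper-bounds the treewidth. On the other hand G contains the 4-clique {1, 4, 7, 8}. A clique must lie in a single bag of any decomposition, so no decomposition can have width below 3. Therefore the treewidth is 3.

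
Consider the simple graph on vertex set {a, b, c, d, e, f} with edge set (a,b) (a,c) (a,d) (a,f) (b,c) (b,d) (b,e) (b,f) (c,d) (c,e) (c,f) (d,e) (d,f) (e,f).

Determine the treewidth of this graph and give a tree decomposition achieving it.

The largest bag has 5 vertices, giving width 4; this decomposition certifies tw(G) ≤ 4. Conversely, {b, c, d, e, f} is a clique of size 5, and the vertices of any clique must share a bag in every tree decomposition; so some bag has ≥ 5 vertices and tw(G) ≥ 4. Therefore the treewidth is 4.

Treewidth 4.
One optimal decomposition is:
Bags: B1 = {a, b, c, d, f}  B2 = {b, c, d, e, f}
Tree: B1–B2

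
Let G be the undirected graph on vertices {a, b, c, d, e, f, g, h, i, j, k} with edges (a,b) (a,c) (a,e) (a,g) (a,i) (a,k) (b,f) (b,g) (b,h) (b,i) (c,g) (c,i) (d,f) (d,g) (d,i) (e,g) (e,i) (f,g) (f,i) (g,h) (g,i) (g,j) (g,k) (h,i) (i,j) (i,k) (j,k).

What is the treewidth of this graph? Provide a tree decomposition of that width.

Treewidth 3.
One such decomposition:
Bags: B1 = {a, b, g, i}  B2 = {a, e, g, i}  B3 = {b, f, g, i}  B4 = {d, f, g, i}  B5 = {a, g, i, k}  B6 = {a, c, g, i}  B7 = {b, g, h, i}  B8 = {g, i, j, k}
Tree: B1–B2, B1–B3, B3–B4, B1–B5, B2–B6, B3–B7, B5–B8

The largest bag has 4 vertices, giving width 3; this decomposition certifies tw(G) ≤ 3. For the lower bound, the 4 vertices {d, f, g, i} are pairwise adjacent, and any tree decomposition puts a clique entirely inside one bag — forcing width ≥ 3. Combining the bounds, tw(G) = 3.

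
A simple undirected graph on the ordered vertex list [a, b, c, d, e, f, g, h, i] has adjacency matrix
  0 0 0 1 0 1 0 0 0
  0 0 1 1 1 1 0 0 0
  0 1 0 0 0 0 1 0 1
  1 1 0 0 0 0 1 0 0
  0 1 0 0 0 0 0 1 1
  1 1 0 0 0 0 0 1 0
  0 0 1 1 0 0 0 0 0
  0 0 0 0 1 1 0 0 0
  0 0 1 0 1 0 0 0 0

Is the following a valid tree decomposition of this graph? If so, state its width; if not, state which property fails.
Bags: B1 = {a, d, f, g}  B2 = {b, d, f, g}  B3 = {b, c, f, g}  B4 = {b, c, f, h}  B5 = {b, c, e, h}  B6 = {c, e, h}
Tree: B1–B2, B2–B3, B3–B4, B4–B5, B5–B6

A tree decomposition must satisfy three properties: every vertex lies in some bag; for every edge, both endpoints lie together in some bag; and for every vertex, the bags containing it form a connected subtree. Here vertex i appears in no bag, so the decomposition is invalid.

No — vertex i appears in no bag.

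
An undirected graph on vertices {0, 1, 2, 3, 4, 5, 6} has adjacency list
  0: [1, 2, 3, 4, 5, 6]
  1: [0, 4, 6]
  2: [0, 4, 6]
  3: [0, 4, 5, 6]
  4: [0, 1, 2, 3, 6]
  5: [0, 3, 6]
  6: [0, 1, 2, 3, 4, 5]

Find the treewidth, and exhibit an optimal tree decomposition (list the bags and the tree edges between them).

Treewidth 3.
Bags: B1 = {0, 2, 4, 6}  B2 = {0, 1, 4, 6}  B3 = {0, 3, 4, 6}  B4 = {0, 3, 5, 6}
Tree: B1–B2, B1–B3, B3–B4

Every bag has size at most 4, so the width is 4 − 1 = 3 and tw(G) ≤ 3. For the lower bound, the 4 vertices {0, 1, 4, 6} are pairwise adjacent, and any tree decomposition puts a clique entirely inside one bag — forcing width ≥ 3. Therefore the treewidth is 3.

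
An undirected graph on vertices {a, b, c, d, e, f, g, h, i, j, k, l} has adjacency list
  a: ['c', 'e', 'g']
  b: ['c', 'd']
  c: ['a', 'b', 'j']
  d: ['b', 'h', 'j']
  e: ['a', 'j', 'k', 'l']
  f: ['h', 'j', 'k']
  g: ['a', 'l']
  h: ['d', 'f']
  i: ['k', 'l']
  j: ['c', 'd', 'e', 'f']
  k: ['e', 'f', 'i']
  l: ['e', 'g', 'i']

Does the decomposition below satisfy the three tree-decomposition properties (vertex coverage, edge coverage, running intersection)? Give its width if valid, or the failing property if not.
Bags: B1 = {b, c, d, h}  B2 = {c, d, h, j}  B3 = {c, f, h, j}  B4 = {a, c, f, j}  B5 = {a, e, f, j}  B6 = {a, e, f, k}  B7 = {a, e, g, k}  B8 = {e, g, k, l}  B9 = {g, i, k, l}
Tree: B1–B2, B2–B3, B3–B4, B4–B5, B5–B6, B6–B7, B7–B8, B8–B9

Yes; width 3.

Checking the three conditions: (i) the bags cover all of {a, b, c, d, e, f, g, h, i, j, k, l}; (ii) for each edge, some bag contains both endpoints; (iii) the bags containing any fixed vertex form a subtree. All hold, so the decomposition is valid with width 4 − 1 = 3.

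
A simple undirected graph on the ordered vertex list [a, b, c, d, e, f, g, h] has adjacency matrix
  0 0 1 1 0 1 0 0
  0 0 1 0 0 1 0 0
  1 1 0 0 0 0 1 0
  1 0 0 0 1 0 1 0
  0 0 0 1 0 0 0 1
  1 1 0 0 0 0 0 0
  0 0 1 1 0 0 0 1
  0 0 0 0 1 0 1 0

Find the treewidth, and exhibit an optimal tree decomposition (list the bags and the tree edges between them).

Every bag has size at most 3, so the width is 3 − 1 = 2 and tw(G) ≤ 2. The edges h–e–d–g–h form a cycle, so G is not a tree and its treewidth is at least 2. Therefore the treewidth is 2.

Treewidth 2.
Bags: B1 = {e, g, h}  B2 = {d, e, g}  B3 = {c, d, g}  B4 = {a, c, d}  B5 = {a, b, c}  B6 = {a, b, f}
Tree: B1–B2, B2–B3, B3–B4, B4–B5, B5–B6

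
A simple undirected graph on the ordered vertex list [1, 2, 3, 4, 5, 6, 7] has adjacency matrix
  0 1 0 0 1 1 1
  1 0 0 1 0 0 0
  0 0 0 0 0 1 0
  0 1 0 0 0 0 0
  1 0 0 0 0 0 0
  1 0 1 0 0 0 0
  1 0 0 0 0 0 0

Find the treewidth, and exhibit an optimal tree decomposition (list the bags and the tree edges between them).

The largest bag has 2 vertices, giving width 1; this decomposition certifies tw(G) ≤ 1. Any graph with an edge has treewidth ≥ 1, and G has the edge 1–6. Therefore the treewidth is 1.

Treewidth 1.
Bags: B1 = {1, 6}  B2 = {3, 6}  B3 = {1, 2}  B4 = {1, 7}  B5 = {1, 5}  B6 = {2, 4}
Tree: B1–B2, B1–B3, B3–B4, B4–B5, B3–B6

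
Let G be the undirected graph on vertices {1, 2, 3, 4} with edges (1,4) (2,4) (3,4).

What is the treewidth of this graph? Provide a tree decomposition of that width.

Treewidth 1.
One optimal decomposition is:
Bags: B1 = {3, 4}  B2 = {1, 4}  B3 = {2, 4}
Tree: B1–B2, B1–B3

Every bag has size at most 2, so the width is 2 − 1 = 1 and tw(G) ≤ 1. G has an edge, so its treewidth is at least 1. The upper and lower bounds meet at 1, so that is the treewidth.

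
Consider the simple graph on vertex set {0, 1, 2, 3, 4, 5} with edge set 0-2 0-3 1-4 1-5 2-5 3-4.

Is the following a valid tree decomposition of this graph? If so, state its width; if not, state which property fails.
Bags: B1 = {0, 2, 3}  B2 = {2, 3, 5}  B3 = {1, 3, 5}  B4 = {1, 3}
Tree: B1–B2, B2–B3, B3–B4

A tree decomposition must satisfy three properties: every vertex lies in some bag; for every edge, both endpoints lie together in some bag; and for every vertex, the bags containing it form a connected subtree. Here vertex 4 appears in no bag, so the decomposition is invalid.

No — vertex 4 appears in no bag.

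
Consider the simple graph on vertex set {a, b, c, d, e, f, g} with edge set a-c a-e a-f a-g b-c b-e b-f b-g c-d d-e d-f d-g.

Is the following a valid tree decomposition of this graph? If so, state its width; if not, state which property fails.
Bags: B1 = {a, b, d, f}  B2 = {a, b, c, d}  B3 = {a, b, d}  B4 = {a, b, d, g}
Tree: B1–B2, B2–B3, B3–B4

No — vertex e appears in no bag.

A tree decomposition must satisfy three properties: every vertex lies in some bag; for every edge, both endpoints lie together in some bag; and for every vertex, the bags containing it form a connected subtree. Here vertex e appears in no bag, so the decomposition is invalid.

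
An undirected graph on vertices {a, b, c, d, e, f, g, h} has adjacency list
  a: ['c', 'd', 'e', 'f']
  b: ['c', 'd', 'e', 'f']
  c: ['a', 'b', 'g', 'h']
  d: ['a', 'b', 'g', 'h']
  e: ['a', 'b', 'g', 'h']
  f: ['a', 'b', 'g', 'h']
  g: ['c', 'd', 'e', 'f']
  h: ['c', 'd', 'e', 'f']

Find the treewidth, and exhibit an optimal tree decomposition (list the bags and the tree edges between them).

Every bag has size at most 5, so the width is 5 − 1 = 4 and tw(G) ≤ 4. For the lower bound: the 5 vertex sets {b,d}, {f,h}, {e,g}, {a}, {c} are disjoint, each induces a connected subgraph, and every pair is joined by at least one edge of G. Contracting each set to a single vertex therefore yields K_{5} as a minor, and since treewidth is minor-monotone, tw(G) ≥ tw(K_{5}) = 4. The upper and lower bounds meet at 4, so that is the treewidth.

Treewidth 4.
One such decomposition:
Bags: B1 = {a, b, d, g, h}  B2 = {a, b, f, g, h}  B3 = {a, b, e, g, h}  B4 = {a, b, c, g, h}
Tree: B1–B2, B2–B3, B3–B4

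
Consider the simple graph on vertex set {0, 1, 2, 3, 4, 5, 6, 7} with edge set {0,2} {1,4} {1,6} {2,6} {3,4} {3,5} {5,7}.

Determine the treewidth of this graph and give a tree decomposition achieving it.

The largest bag has 2 vertices, giving width 1; this decomposition certifies tw(G) ≤ 1. Since G has at least one edge (e.g. 0–2), it is not an edgeless graph, so tw(G) ≥ 1. Combining the bounds, tw(G) = 1.

Treewidth 1.
One such decomposition:
Bags: B1 = {0, 2}  B2 = {2, 6}  B3 = {1, 6}  B4 = {1, 4}  B5 = {3, 4}  B6 = {3, 5}  B7 = {5, 7}
Tree: B1–B2, B2–B3, B3–B4, B4–B5, B5–B6, B6–B7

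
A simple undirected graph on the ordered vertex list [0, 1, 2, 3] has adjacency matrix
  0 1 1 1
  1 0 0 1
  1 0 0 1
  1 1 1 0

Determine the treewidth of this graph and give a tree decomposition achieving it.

Treewidth 2.
One such decomposition:
Bags: B1 = {0, 1, 3}  B2 = {0, 2, 3}
Tree: B1–B2

Every bag has size at most 3, so the width is 3 − 1 = 2 and tw(G) ≤ 2. On the other hand G contains the 3-clique {0, 1, 3}. A clique must lie in a single bag of any decomposition, so no decomposition can have width below 2. Hence tw(G) = 2 exactly.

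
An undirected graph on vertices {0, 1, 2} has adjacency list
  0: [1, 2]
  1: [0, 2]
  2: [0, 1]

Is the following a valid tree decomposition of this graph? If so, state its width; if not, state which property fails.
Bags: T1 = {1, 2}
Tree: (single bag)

A tree decomposition must satisfy three properties: every vertex lies in some bag; for every edge, both endpoints lie together in some bag; and for every vertex, the bags containing it form a connected subtree. Here vertex 0 appears in no bag, so the decomposition is invalid.

No — vertex 0 appears in no bag.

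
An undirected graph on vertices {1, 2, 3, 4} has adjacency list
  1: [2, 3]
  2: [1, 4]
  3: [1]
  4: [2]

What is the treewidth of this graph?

A width-1 tree decomposition is:
Bags: B1 = {1, 2}  B2 = {1, 3}  B3 = {2, 4}
Tree: B1–B2, B1–B3
Every bag has size at most 2, so the width is 2 − 1 = 1 and tw(G) ≤ 1. Since G has at least one edge (e.g. 2–1), it is not an edgeless graph, so tw(G) ≥ 1. The upper and lower bounds meet at 1, so that is the treewidth.

1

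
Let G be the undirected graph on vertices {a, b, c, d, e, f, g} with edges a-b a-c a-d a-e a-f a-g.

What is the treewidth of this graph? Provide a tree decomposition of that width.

Treewidth 1.
One such decomposition:
Bags: B1 = {a, e}  B2 = {a, g}  B3 = {a, d}  B4 = {a, b}  B5 = {a, f}  B6 = {a, c}
Tree: B1–B2, B2–B3, B1–B4, B1–B5, B1–B6

Every bag has size at most 2, so the width is 2 − 1 = 1 and tw(G) ≤ 1. Any graph with an edge has treewidth ≥ 1, and G has the edge e–a. Hence tw(G) = 1 exactly.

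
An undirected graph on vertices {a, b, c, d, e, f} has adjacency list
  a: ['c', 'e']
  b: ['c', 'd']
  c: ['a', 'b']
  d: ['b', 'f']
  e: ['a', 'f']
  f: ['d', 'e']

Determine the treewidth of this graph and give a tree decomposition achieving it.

Each bag holds 3 vertices, so the decomposition has width 2, which upper-bounds the treewidth. For the lower bound, G contains the cycle d–f–e–a–c–b–d, so G is not a forest; only forests have treewidth ≤ 1, hence tw(G) ≥ 2. The upper and lower bounds meet at 2, so that is the treewidth.

Treewidth 2.
One such decomposition:
Bags: B1 = {d, e, f}  B2 = {a, d, e}  B3 = {a, c, d}  B4 = {b, c, d}
Tree: B1–B2, B2–B3, B3–B4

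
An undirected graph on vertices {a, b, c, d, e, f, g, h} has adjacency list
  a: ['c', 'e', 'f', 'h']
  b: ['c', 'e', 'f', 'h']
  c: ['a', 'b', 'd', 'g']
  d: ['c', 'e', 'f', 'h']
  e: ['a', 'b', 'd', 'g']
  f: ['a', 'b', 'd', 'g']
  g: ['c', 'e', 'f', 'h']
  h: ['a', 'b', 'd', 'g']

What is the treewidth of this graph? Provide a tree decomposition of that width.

Treewidth 4.
Bags: B1 = {c, e, f, g, h}  B2 = {a, c, e, f, h}  B3 = {b, c, e, f, h}  B4 = {c, d, e, f, h}
Tree: B1–B2, B2–B3, B3–B4

The largest bag has 5 vertices, giving width 4; this decomposition certifies tw(G) ≤ 4. For the lower bound: the 5 vertex sets {c,g}, {a,h}, {b,e}, {f}, {d} are disjoint, each induces a connected subgraph, and every pair is joined by at least one edge of G. Contracting each set to a single vertex therefore yields K_{5} as a minor, and since treewidth is minor-monotone, tw(G) ≥ tw(K_{5}) = 4. Combining the bounds, tw(G) = 4.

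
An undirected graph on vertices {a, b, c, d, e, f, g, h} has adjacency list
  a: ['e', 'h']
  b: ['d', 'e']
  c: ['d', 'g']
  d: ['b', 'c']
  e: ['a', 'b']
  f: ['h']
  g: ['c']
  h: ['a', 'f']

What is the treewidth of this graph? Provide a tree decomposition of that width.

Every bag has size at most 2, so the width is 2 − 1 = 1 and tw(G) ≤ 1. Since G has at least one edge (e.g. f–h), it is not an edgeless graph, so tw(G) ≥ 1. Combining the bounds, tw(G) = 1.

Treewidth 1.
Bags: B1 = {f, h}  B2 = {a, h}  B3 = {a, e}  B4 = {b, e}  B5 = {b, d}  B6 = {c, d}  B7 = {c, g}
Tree: B1–B2, B2–B3, B3–B4, B4–B5, B5–B6, B6–B7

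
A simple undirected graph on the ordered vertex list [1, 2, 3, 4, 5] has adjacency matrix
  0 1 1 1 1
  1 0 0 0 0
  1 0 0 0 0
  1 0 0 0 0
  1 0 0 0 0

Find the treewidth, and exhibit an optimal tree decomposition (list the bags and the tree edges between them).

Treewidth 1.
Bags: B1 = {1, 3}  B2 = {1, 2}  B3 = {1, 4}  B4 = {1, 5}
Tree: B1–B2, B1–B3, B1–B4

Each bag holds 2 vertices, so the decomposition has width 1, which upper-bounds the treewidth. Since G has at least one edge (e.g. 3–1), it is not an edgeless graph, so tw(G) ≥ 1. Combining the bounds, tw(G) = 1.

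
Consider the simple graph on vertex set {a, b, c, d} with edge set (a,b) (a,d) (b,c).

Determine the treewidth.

A width-1 tree decomposition is:
Bags: B1 = {a, b}  B2 = {a, d}  B3 = {b, c}
Tree: B1–B2, B1–B3
Every bag has size at most 2, so the width is 2 − 1 = 1 and tw(G) ≤ 1. G has an edge, so its treewidth is at least 1. Combining the bounds, tw(G) = 1.

1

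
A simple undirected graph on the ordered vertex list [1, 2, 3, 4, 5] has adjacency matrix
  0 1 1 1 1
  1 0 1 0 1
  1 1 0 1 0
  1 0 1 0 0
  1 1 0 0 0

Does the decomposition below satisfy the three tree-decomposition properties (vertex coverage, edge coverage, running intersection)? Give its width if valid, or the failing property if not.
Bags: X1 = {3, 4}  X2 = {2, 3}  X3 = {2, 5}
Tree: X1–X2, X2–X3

No — vertex 1 appears in no bag.

A tree decomposition must satisfy three properties: every vertex lies in some bag; for every edge, both endpoints lie together in some bag; and for every vertex, the bags containing it form a connected subtree. Here vertex 1 appears in no bag, so the decomposition is invalid.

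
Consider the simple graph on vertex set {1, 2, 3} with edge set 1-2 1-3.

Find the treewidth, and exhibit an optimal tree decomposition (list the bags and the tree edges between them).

Treewidth 1.
One optimal decomposition is:
Bags: B1 = {1, 2}  B2 = {1, 3}
Tree: B1–B2

Every bag has size at most 2, so the width is 2 − 1 = 1 and tw(G) ≤ 1. Since G has at least one edge (e.g. 1–2), it is not an edgeless graph, so tw(G) ≥ 1. Combining the bounds, tw(G) = 1.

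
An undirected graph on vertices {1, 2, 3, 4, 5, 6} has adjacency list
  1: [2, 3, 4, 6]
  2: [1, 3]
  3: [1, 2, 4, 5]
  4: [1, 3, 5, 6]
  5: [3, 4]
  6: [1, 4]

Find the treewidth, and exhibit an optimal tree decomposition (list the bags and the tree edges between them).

Each bag holds 3 vertices, so the decomposition has width 2, which upper-bounds the treewidth. On the other hand G contains the 3-clique {1, 2, 3}. A clique must lie in a single bag of any decomposition, so no decomposition can have width below 2. Therefore the treewidth is 2.

Treewidth 2.
Bags: B1 = {1, 3, 4}  B2 = {3, 4, 5}  B3 = {1, 2, 3}  B4 = {1, 4, 6}
Tree: B1–B2, B1–B3, B1–B4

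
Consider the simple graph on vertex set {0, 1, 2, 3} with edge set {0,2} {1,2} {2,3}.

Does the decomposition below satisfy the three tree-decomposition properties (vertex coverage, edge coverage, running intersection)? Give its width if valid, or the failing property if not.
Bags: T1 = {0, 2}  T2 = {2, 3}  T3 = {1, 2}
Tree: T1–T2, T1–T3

Yes; width 1.

Every vertex of G appears in some bag (union = {0, 1, 2, 3}); every edge is covered by a bag; and for each vertex v the set of bags containing v is connected in the bag tree. The decomposition is therefore valid. The largest bag has 2 vertices, so the width is 1.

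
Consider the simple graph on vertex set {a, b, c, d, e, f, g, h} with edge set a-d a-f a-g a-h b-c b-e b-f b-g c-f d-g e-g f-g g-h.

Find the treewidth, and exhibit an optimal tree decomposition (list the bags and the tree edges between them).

The largest bag has 3 vertices, giving width 2; this decomposition certifies tw(G) ≤ 2. For the lower bound, the 3 vertices {b, e, g} are pairwise adjacent, and any tree decomposition puts a clique entirely inside one bag — forcing width ≥ 2. Therefore the treewidth is 2.

Treewidth 2.
One optimal decomposition is:
Bags: B1 = {b, f, g}  B2 = {a, f, g}  B3 = {b, c, f}  B4 = {a, g, h}  B5 = {a, d, g}  B6 = {b, e, g}
Tree: B1–B2, B1–B3, B2–B4, B4–B5, B1–B6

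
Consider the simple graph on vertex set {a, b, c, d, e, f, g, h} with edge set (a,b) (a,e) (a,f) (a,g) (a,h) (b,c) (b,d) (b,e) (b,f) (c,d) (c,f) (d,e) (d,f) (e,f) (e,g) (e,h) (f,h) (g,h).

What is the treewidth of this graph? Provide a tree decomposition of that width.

Treewidth 3.
One optimal decomposition is:
Bags: B1 = {a, b, e, f}  B2 = {b, d, e, f}  B3 = {b, c, d, f}  B4 = {a, e, f, h}  B5 = {a, e, g, h}
Tree: B1–B2, B2–B3, B1–B4, B4–B5

Every bag has size at most 4, so the width is 4 − 1 = 3 and tw(G) ≤ 3. For the lower bound, the 4 vertices {a, e, g, h} are pairwise adjacent, and any tree decomposition puts a clique entirely inside one bag — forcing width ≥ 3. The upper and lower bounds meet at 3, so that is the treewidth.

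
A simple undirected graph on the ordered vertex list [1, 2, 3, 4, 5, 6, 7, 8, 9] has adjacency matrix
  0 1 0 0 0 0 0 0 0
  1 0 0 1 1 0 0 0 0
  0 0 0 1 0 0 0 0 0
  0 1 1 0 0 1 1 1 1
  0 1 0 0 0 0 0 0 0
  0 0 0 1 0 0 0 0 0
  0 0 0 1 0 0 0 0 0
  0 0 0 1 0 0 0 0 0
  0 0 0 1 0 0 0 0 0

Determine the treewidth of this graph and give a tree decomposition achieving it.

Treewidth 1.
One such decomposition:
Bags: B1 = {1, 2}  B2 = {2, 4}  B3 = {4, 9}  B4 = {3, 4}  B5 = {4, 6}  B6 = {4, 8}  B7 = {4, 7}  B8 = {2, 5}
Tree: B1–B2, B2–B3, B2–B4, B2–B5, B5–B6, B5–B7, B2–B8

Each bag holds 2 vertices, so the decomposition has width 1, which upper-bounds the treewidth. Any graph with an edge has treewidth ≥ 1, and G has the edge 2–1. Therefore the treewidth is 1.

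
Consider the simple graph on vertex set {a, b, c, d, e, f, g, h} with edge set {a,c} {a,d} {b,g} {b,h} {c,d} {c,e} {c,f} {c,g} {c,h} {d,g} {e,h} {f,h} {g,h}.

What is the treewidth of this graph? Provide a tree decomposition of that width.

Each bag holds 3 vertices, so the decomposition has width 2, which upper-bounds the treewidth. Conversely, {c, d, g} is a clique of size 3, and the vertices of any clique must share a bag in every tree decomposition; so some bag has ≥ 3 vertices and tw(G) ≥ 2. Hence tw(G) = 2 exactly.

Treewidth 2.
Bags: B1 = {c, d, g}  B2 = {c, g, h}  B3 = {b, g, h}  B4 = {c, e, h}  B5 = {a, c, d}  B6 = {c, f, h}
Tree: B1–B2, B2–B3, B2–B4, B1–B5, B4–B6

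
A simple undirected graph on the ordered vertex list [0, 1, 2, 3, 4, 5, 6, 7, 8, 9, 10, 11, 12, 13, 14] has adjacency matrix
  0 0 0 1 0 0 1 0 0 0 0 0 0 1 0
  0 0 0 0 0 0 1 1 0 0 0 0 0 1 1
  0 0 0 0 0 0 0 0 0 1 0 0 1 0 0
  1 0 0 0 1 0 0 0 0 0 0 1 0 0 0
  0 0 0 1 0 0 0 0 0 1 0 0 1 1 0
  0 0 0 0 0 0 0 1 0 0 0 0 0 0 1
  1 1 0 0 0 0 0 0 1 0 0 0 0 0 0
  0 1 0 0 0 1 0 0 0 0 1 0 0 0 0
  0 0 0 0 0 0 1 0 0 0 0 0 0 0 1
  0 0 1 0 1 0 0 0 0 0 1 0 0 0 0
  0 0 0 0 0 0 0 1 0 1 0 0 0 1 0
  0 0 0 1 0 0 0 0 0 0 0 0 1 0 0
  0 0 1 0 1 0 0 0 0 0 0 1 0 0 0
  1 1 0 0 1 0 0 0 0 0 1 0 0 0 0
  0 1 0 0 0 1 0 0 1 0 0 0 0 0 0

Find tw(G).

3

A width-3 tree decomposition is:
Bags: B1 = {5, 6, 8, 14}  B2 = {1, 5, 6, 14}  B3 = {1, 5, 6, 7}  B4 = {0, 1, 6, 7}  B5 = {0, 1, 7, 13}  B6 = {0, 7, 10, 13}  B7 = {0, 3, 10, 13}  B8 = {3, 4, 10, 13}  B9 = {3, 4, 9, 10}  B10 = {3, 4, 9, 11}  B11 = {4, 9, 11, 12}  B12 = {2, 9, 11, 12}
Tree: B1–B2, B2–B3, B3–B4, B4–B5, B5–B6, B6–B7, B7–B8, B8–B9, B9–B10, B10–B11, B11–B12
Each bag holds 4 vertices, so the decomposition has width 3, which upper-bounds the treewidth. For the lower bound: the 4 vertex sets {5,8,14}, {6}, {1}, {0,7,10,13} are disjoint, each induces a connected subgraph, and every pair is joined by at least one edge of G. Contracting each set to a single vertex therefore yields K_{4} as a minor, and since treewidth is minor-monotone, tw(G) ≥ tw(K_{4}) = 3. Hence tw(G) = 3 exactly.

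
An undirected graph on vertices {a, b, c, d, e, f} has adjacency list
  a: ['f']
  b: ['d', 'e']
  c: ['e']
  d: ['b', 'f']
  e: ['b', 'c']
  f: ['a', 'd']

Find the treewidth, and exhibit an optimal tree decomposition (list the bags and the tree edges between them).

Each bag holds 2 vertices, so the decomposition has width 1, which upper-bounds the treewidth. G has an edge, so its treewidth is at least 1. Hence tw(G) = 1 exactly.

Treewidth 1.
Bags: B1 = {c, e}  B2 = {b, e}  B3 = {b, d}  B4 = {d, f}  B5 = {a, f}
Tree: B1–B2, B2–B3, B3–B4, B4–B5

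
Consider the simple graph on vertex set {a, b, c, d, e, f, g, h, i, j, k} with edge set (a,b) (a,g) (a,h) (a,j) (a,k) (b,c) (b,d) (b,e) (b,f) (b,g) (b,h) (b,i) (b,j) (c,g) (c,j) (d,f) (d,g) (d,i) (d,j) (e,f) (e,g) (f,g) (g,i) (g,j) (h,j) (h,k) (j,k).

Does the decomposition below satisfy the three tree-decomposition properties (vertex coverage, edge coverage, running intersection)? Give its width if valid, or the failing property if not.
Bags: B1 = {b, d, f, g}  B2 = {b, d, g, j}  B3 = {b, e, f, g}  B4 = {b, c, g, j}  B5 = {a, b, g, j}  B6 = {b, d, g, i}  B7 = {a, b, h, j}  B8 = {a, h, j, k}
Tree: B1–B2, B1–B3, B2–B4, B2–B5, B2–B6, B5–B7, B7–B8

Vertex coverage: the bags together contain {a, b, c, d, e, f, g, h, i, j, k}, the full vertex set. Edge coverage: each edge of G has both endpoints in at least one bag. Running intersection: for every vertex, the bags containing it form a connected subtree. All three properties hold, so this is a valid tree decomposition of width max|bag| − 1 = 3, and hence tw(G) ≤ 3.

Yes; width 3.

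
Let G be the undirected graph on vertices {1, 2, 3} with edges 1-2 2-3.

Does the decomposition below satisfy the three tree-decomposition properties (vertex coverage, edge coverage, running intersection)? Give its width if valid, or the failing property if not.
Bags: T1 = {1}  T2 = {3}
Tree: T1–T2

No — vertex 2 appears in no bag.

A tree decomposition must satisfy three properties: every vertex lies in some bag; for every edge, both endpoints lie together in some bag; and for every vertex, the bags containing it form a connected subtree. Here vertex 2 appears in no bag, so the decomposition is invalid.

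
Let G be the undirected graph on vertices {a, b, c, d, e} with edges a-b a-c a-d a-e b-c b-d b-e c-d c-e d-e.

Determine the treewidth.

A width-4 tree decomposition is:
Bags: B1 = {a, b, c, d, e}
Tree: (single bag)
With just one bag of size 5, the width is 5 − 1 = 4, so tw(G) ≤ 4. On the other hand G contains the 5-clique {a, b, c, d, e}. A clique must lie in a single bag of any decomposition, so no decomposition can have width below 4. Hence tw(G) = 4 exactly.

4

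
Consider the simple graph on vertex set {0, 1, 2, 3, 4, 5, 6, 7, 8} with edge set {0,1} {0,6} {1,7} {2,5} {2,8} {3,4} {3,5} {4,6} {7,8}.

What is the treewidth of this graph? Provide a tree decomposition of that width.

Treewidth 2.
One optimal decomposition is:
Bags: B1 = {2, 3, 5}  B2 = {2, 3, 8}  B3 = {3, 7, 8}  B4 = {1, 3, 7}  B5 = {0, 1, 3}  B6 = {0, 3, 6}  B7 = {3, 4, 6}
Tree: B1–B2, B2–B3, B3–B4, B4–B5, B5–B6, B6–B7

Each bag holds 3 vertices, so the decomposition has width 2, which upper-bounds the treewidth. For the lower bound, G contains the cycle 3–5–2–8–7–1–0–6–4–3, so G is not a forest; only forests have treewidth ≤ 1, hence tw(G) ≥ 2. Hence tw(G) = 2 exactly.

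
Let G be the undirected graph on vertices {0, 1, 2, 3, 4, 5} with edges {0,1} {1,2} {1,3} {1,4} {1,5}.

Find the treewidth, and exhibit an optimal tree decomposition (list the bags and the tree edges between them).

Treewidth 1.
One optimal decomposition is:
Bags: B1 = {1, 3}  B2 = {1, 5}  B3 = {1, 4}  B4 = {0, 1}  B5 = {1, 2}
Tree: B1–B2, B2–B3, B2–B4, B4–B5

The largest bag has 2 vertices, giving width 1; this decomposition certifies tw(G) ≤ 1. Since G has at least one edge (e.g. 1–3), it is not an edgeless graph, so tw(G) ≥ 1. Hence tw(G) = 1 exactly.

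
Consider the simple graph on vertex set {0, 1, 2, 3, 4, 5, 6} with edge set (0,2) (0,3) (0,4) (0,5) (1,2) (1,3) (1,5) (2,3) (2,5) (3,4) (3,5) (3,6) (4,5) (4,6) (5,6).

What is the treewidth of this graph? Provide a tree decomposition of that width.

The largest bag has 4 vertices, giving width 3; this decomposition certifies tw(G) ≤ 3. On the other hand G contains the 4-clique {0, 2, 3, 5}. A clique must lie in a single bag of any decomposition, so no decomposition can have width below 3. Therefore the treewidth is 3.

Treewidth 3.
One such decomposition:
Bags: B1 = {1, 2, 3, 5}  B2 = {0, 2, 3, 5}  B3 = {0, 3, 4, 5}  B4 = {3, 4, 5, 6}
Tree: B1–B2, B2–B3, B3–B4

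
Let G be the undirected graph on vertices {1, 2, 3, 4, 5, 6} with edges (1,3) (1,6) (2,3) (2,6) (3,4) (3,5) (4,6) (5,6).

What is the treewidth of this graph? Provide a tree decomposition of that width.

Every bag has size at most 3, so the width is 3 − 1 = 2 and tw(G) ≤ 2. The edges 6–4–3–1–6 form a cycle, so G is not a tree and its treewidth is at least 2. Combining the bounds, tw(G) = 2.

Treewidth 2.
One such decomposition:
Bags: B1 = {3, 4, 6}  B2 = {1, 3, 6}  B3 = {3, 5, 6}  B4 = {2, 3, 6}
Tree: B1–B2, B2–B3, B3–B4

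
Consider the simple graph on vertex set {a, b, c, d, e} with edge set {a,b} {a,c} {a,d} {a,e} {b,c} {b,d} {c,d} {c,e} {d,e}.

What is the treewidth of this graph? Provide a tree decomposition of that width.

Every bag has size at most 4, so the width is 4 − 1 = 3 and tw(G) ≤ 3. For the lower bound, the 4 vertices {a, c, d, e} are pairwise adjacent, and any tree decomposition puts a clique entirely inside one bag — forcing width ≥ 3. Hence tw(G) = 3 exactly.

Treewidth 3.
One such decomposition:
Bags: B1 = {a, c, d, e}  B2 = {a, b, c, d}
Tree: B1–B2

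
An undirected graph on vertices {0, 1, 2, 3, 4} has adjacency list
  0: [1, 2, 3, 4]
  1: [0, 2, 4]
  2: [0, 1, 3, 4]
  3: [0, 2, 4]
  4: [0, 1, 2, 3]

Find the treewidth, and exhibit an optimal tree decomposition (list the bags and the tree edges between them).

Treewidth 3.
One such decomposition:
Bags: B1 = {0, 2, 3, 4}  B2 = {0, 1, 2, 4}
Tree: B1–B2

Each bag holds 4 vertices, so the decomposition has width 3, which upper-bounds the treewidth. On the other hand G contains the 4-clique {0, 1, 2, 4}. A clique must lie in a single bag of any decomposition, so no decomposition can have width below 3. The upper and lower bounds meet at 3, so that is the treewidth.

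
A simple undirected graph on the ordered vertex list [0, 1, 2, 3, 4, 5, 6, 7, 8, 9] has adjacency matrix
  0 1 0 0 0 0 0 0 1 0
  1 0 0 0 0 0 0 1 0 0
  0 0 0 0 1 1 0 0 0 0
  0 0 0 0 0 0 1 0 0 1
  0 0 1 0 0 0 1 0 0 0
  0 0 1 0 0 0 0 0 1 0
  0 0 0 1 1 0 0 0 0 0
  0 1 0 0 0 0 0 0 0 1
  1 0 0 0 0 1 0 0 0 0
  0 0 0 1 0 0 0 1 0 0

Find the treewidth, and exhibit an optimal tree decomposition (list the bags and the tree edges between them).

The largest bag has 3 vertices, giving width 2; this decomposition certifies tw(G) ≤ 2. For the lower bound, G contains the cycle 0–8–5–2–4–6–3–9–7–1–0, so G is not a forest; only forests have treewidth ≤ 1, hence tw(G) ≥ 2. Therefore the treewidth is 2.

Treewidth 2.
One such decomposition:
Bags: B1 = {0, 5, 8}  B2 = {0, 2, 5}  B3 = {0, 2, 4}  B4 = {0, 4, 6}  B5 = {0, 3, 6}  B6 = {0, 3, 9}  B7 = {0, 7, 9}  B8 = {0, 1, 7}
Tree: B1–B2, B2–B3, B3–B4, B4–B5, B5–B6, B6–B7, B7–B8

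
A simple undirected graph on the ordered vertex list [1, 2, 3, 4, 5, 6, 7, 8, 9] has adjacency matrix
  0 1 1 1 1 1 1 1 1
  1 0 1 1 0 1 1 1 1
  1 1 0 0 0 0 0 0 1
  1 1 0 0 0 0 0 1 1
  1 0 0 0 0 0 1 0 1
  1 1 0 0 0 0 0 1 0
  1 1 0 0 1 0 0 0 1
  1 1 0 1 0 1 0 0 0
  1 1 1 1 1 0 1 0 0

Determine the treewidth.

A width-3 tree decomposition is:
Bags: B1 = {1, 2, 7, 9}  B2 = {1, 2, 4, 9}  B3 = {1, 2, 4, 8}  B4 = {1, 2, 3, 9}  B5 = {1, 2, 6, 8}  B6 = {1, 5, 7, 9}
Tree: B1–B2, B2–B3, B2–B4, B3–B5, B1–B6
Each bag holds 4 vertices, so the decomposition has width 3, which upper-bounds the treewidth. On the other hand G contains the 4-clique {1, 2, 4, 8}. A clique must lie in a single bag of any decomposition, so no decomposition can have width below 3. Therefore the treewidth is 3.

3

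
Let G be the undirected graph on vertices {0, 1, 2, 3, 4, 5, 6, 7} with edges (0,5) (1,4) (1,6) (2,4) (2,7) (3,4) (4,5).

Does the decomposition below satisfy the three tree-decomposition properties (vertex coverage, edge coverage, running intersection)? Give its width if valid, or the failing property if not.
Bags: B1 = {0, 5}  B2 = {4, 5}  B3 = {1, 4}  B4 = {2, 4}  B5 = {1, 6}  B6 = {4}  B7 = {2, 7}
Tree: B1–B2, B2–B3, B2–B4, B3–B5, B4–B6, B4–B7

A tree decomposition must satisfy three properties: every vertex lies in some bag; for every edge, both endpoints lie together in some bag; and for every vertex, the bags containing it form a connected subtree. Here vertex 3 appears in no bag, so the decomposition is invalid.

No — vertex 3 appears in no bag.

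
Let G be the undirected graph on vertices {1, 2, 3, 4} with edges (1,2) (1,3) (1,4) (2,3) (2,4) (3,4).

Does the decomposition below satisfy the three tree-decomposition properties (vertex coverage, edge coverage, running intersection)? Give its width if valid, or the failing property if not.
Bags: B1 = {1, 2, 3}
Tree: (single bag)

No — vertex 4 appears in no bag.

A tree decomposition must satisfy three properties: every vertex lies in some bag; for every edge, both endpoints lie together in some bag; and for every vertex, the bags containing it form a connected subtree. Here vertex 4 appears in no bag, so the decomposition is invalid.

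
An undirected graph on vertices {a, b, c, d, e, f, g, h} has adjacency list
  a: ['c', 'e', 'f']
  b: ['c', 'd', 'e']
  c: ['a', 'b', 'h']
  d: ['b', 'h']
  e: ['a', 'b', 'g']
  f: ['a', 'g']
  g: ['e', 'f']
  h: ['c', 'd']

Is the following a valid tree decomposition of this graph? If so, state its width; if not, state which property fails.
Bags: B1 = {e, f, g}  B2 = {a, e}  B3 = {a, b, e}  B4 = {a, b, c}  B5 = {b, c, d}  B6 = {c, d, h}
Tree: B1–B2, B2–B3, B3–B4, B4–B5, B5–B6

No — edge (f,a) lies in no bag.

A tree decomposition must satisfy three properties: every vertex lies in some bag; for every edge, both endpoints lie together in some bag; and for every vertex, the bags containing it form a connected subtree. Here edge (f,a) lies in no bag, so the decomposition is invalid.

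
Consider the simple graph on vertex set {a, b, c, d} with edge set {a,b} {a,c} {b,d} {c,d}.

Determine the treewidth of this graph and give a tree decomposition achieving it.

Treewidth 2.
One such decomposition:
Bags: B1 = {a, b, d}  B2 = {a, c, d}
Tree: B1–B2

Each bag holds 3 vertices, so the decomposition has width 2, which upper-bounds the treewidth. The edges a–b–d–c–a form a cycle, so G is not a tree and its treewidth is at least 2. Combining the bounds, tw(G) = 2.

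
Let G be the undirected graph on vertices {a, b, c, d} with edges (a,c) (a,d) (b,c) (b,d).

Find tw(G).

2

A width-2 tree decomposition is:
Bags: B1 = {a, c, d}  B2 = {b, c, d}
Tree: B1–B2
Every bag has size at most 3, so the width is 3 − 1 = 2 and tw(G) ≤ 2. Since c–a–d–b–c is a cycle in G, G is not acyclic. Forests are exactly the graphs of treewidth ≤ 1, so tw(G) ≥ 2. The upper and lower bounds meet at 2, so that is the treewidth.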